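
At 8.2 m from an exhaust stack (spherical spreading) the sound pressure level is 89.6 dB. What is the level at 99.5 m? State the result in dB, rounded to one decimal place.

For a point source, L₂ = L₁ − 20·log₁₀(r₂/r₁).
L₂ = 89.6 − 20·log₁₀(99.5/8.2) = 89.6 − 21.680 = 67.92 dB.

67.9 dB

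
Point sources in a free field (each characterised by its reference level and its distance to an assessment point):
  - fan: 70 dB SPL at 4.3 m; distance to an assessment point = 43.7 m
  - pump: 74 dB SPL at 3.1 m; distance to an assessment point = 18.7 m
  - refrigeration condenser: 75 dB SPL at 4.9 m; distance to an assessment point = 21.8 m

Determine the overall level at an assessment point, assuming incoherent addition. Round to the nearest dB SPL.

64 dB SPL

Apply inverse-square spreading to bring every level to the receiver, then sum 10^(L/10).
fan: 70 − 20·log₁₀(43.7/4.3) = 70 − 20.14 = 49.86 dB SPL.
pump: 74 − 20·log₁₀(18.7/3.1) = 74 − 15.61 = 58.39 dB SPL.
refrigeration condenser: 75 − 20·log₁₀(21.8/4.9) = 75 − 12.97 = 62.03 dB SPL.
Σ 10^(L/10) = 2.385e+06 → L_total = 10·log₁₀(2.385e+06) = 63.77 dB SPL.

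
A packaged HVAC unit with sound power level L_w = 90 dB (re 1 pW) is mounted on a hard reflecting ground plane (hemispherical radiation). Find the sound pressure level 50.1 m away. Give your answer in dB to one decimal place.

The power spreads over a hemisphere of area 2π·r², so L_p = L_w − 10·log₁₀(2π·r²).
2π·r² = 1.577e+04 m², 10·log₁₀ of that is 41.979 dB.
L_p = 90 − 41.979 = 48.02 dB.

48.0 dB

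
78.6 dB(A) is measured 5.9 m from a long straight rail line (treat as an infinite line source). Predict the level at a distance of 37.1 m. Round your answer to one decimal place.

Line-source attenuation: ΔL = 10·log₁₀(r₂/r₁) = 10·log₁₀(37.1/5.9) = 7.985 dB.
L₂ = 78.6 − 10·log₁₀(37.1/5.9) = 78.6 − 7.985 = 70.61 dB(A).

70.6 dB(A)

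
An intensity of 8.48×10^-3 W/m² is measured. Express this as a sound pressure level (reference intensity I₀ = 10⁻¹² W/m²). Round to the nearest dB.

99 dB

I/I₀ = 8.48×10^-3/10⁻¹² = 8.48×10^9, and L = 10·log₁₀(I/I₀).
L = 10·(0.9284 + 9) = 99.28 dB.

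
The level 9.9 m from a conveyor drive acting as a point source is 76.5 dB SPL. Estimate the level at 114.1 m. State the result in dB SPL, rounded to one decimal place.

Point-source attenuation: ΔL = 20·log₁₀(r₂/r₁) = 20·log₁₀(114.1/9.9) = 21.233 dB.
L₂ = 76.5 − 20·log₁₀(114.1/9.9) = 76.5 − 21.233 = 55.27 dB SPL.

55.3 dB SPL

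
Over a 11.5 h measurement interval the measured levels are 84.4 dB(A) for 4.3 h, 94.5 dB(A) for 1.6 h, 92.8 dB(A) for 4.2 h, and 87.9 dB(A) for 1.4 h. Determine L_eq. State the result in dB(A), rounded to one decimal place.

The energy average is taken in the linear domain: L_eq = 10·log₁₀[(Σ tᵢ·10^(Lᵢ/10))/T], T = 11.5 h.
Σ tᵢ·10^(Lᵢ/10) = 4.3·10^(84.4/10) + 1.6·10^(94.5/10) + 4.2·10^(92.8/10) + 1.4·10^(87.9/10) = 1.456e+10.
L_eq = 10·log₁₀(1.456e+10/11.5) = 91.02 dB(A).

91.0 dB(A)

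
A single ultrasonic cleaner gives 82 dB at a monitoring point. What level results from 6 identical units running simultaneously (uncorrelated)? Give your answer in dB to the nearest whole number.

90 dB

N identical incoherent sources raise the level by 10·log₁₀ N.
L_total = 82 + 10·log₁₀(6) = 82 + 7.782 = 89.78 dB.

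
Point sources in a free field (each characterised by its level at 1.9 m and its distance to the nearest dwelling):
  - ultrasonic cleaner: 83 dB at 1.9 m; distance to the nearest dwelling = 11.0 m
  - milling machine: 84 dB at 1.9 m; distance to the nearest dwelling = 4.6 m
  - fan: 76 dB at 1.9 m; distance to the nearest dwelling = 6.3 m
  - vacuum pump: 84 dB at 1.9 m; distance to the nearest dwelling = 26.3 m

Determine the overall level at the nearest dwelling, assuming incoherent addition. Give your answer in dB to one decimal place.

77.3 dB

First find each source's level at the receiver (point-source: −20·log₁₀(r/r_ref)), then combine on an intensity basis.
ultrasonic cleaner: 83 − 20·log₁₀(11.0/1.9) = 83 − 15.25 = 67.75 dB.
milling machine: 84 − 20·log₁₀(4.6/1.9) = 84 − 7.68 = 76.32 dB.
fan: 76 − 20·log₁₀(6.3/1.9) = 76 − 10.41 = 65.59 dB.
vacuum pump: 84 − 20·log₁₀(26.3/1.9) = 84 − 22.82 = 61.18 dB.
Σ 10^(L/10) = 5.374e+07 → L_total = 10·log₁₀(5.374e+07) = 77.30 dB.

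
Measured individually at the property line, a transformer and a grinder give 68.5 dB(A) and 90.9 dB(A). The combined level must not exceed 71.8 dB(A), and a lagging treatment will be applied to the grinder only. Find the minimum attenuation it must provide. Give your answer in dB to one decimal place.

21.8 dB

The untreated sources together contribute 10^(68.5/10) = 7.079e+06, i.e. 68.50 dB(A).
The limit corresponds to 10^(71.8/10) = 1.514e+07; subtracting the fixed part leaves 8.056e+06 for the grinder, i.e. 69.06 dB(A).
Required insertion loss = 90.9 − 69.06 = 21.84 dB.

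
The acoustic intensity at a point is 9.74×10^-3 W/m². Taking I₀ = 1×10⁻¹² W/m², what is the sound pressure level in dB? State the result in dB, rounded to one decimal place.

I/I₀ = 9.74×10^-3/10⁻¹² = 9.74×10^9, and L = 10·log₁₀(I/I₀).
L = 10·(0.9886 + 9) = 99.89 dB.

99.9 dB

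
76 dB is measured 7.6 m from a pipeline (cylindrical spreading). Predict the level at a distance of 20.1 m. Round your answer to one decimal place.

71.8 dB

Cylindrical spreading from a line source gives a 10·log₁₀(r₂/r₁) drop.
L₂ = 76 − 10·log₁₀(20.1/7.6) = 76 − 4.224 = 71.78 dB.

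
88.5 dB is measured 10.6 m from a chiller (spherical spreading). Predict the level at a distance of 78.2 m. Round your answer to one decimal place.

Spherical spreading from a point source gives a 20·log₁₀(r₂/r₁) drop.
L₂ = 88.5 − 20·log₁₀(78.2/10.6) = 88.5 − 17.358 = 71.14 dB.

71.1 dB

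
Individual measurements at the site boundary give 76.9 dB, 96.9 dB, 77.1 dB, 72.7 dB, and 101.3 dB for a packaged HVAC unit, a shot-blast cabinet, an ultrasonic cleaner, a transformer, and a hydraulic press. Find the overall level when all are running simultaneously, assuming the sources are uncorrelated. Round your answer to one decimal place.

102.7 dB

For uncorrelated sources the intensities add, so convert each level to linear form, sum, and take 10·log₁₀ of the total.
Σ 10^(L/10) = 10^(76.9/10) + 10^(96.9/10) + 10^(77.1/10) + 10^(72.7/10) + 10^(101.3/10) = 1.851e+10.
L_total = 10·log₁₀(1.851e+10) = 102.67 dB.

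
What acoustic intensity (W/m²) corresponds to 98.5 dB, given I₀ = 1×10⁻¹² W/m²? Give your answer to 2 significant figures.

0.0071 W/m²

I/I₀ = 10^(98.5/10) = 7.079e+09, so I = 7.079e+09 × 10⁻¹² W/m².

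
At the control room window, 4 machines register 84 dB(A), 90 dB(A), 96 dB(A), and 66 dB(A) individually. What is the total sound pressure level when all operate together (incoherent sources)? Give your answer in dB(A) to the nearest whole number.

For uncorrelated sources the intensities add, so convert each level to linear form, sum, and take 10·log₁₀ of the total.
Σ 10^(L/10) = 10^(84/10) + 10^(90/10) + 10^(96/10) + 10^(66/10) = 5.236e+09.
L_total = 10·log₁₀(5.236e+09) = 97.19 dB(A).

97 dB(A)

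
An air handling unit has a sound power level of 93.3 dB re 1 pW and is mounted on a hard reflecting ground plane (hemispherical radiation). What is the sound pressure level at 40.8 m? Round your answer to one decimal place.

L_p = L_w − 10·log₁₀(2π·r²) with r = 40.8 m.
2π·r² = 1.046e+04 m², 10·log₁₀ of that is 40.195 dB.
L_p = 93.3 − 40.195 = 53.10 dB.

53.1 dB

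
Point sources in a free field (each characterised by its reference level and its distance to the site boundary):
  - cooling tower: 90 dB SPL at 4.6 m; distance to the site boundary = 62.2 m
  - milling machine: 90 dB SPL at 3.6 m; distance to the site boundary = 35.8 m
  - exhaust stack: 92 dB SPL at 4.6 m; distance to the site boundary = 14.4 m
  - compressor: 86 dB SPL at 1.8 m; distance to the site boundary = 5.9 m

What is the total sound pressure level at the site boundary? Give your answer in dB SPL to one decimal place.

First find each source's level at the receiver (point-source: −20·log₁₀(r/r_ref)), then combine on an intensity basis.
cooling tower: 90 − 20·log₁₀(62.2/4.6) = 90 − 22.62 = 67.38 dB SPL.
milling machine: 90 − 20·log₁₀(35.8/3.6) = 90 − 19.95 = 70.05 dB SPL.
exhaust stack: 92 − 20·log₁₀(14.4/4.6) = 92 − 9.91 = 82.09 dB SPL.
compressor: 86 − 20·log₁₀(5.9/1.8) = 86 − 10.31 = 75.69 dB SPL.
Σ 10^(L/10) = 2.144e+08 → L_total = 10·log₁₀(2.144e+08) = 83.31 dB SPL.

83.3 dB SPL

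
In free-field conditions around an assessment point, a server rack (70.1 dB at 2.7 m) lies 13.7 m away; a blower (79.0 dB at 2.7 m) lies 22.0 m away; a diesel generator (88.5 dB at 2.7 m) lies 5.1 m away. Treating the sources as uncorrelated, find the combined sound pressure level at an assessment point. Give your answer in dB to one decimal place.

83.0 dB

Propagate each source to the receiver with L = L_ref − 20·log₁₀(r/r_ref), then add intensities.
server rack: 70.1 − 20·log₁₀(13.7/2.7) = 70.1 − 14.11 = 55.99 dB.
blower: 79.0 − 20·log₁₀(22.0/2.7) = 79.0 − 18.22 = 60.78 dB.
diesel generator: 88.5 − 20·log₁₀(5.1/2.7) = 88.5 − 5.52 = 82.98 dB.
Σ 10^(L/10) = 2.000e+08 → L_total = 10·log₁₀(2.000e+08) = 83.01 dB.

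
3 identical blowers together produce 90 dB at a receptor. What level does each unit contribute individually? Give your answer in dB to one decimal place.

For N identical incoherent sources L_total = L₁ + 10·log₁₀ N, so L₁ = 90 − 10·log₁₀(3) = 90 − 4.771.

85.2 dB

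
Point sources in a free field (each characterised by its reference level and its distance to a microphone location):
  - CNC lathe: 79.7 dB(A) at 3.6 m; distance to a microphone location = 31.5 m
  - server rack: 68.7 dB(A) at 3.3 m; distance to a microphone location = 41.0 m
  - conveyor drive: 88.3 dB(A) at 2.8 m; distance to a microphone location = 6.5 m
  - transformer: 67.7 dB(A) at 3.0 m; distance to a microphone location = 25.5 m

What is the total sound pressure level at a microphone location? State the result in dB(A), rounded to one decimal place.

81.0 dB(A)

First find each source's level at the receiver (point-source: −20·log₁₀(r/r_ref)), then combine on an intensity basis.
CNC lathe: 79.7 − 20·log₁₀(31.5/3.6) = 79.7 − 18.84 = 60.86 dB(A).
server rack: 68.7 − 20·log₁₀(41.0/3.3) = 68.7 − 21.89 = 46.81 dB(A).
conveyor drive: 88.3 − 20·log₁₀(6.5/2.8) = 88.3 − 7.32 = 80.98 dB(A).
transformer: 67.7 − 20·log₁₀(25.5/3.0) = 67.7 − 18.59 = 49.11 dB(A).
Σ 10^(L/10) = 1.268e+08 → L_total = 10·log₁₀(1.268e+08) = 81.03 dB(A).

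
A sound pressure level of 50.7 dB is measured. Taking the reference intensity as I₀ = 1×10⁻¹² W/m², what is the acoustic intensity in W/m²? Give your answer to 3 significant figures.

1.17e-07 W/m²

I/I₀ = 10^(50.7/10) = 1.175e+05, so I = 1.175e+05 × 10⁻¹² W/m².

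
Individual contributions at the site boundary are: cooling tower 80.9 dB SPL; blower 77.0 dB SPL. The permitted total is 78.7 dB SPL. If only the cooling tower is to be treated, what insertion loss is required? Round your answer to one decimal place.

7.1 dB

The untreated sources together contribute 10^(77.0/10) = 5.012e+07, i.e. 77.00 dB SPL.
The limit corresponds to 10^(78.7/10) = 7.413e+07; subtracting the fixed part leaves 2.401e+07 for the cooling tower, i.e. 73.80 dB SPL.
So the cooling tower must be reduced from 80.9 to 73.80 dB SPL: IL = 7.10 dB.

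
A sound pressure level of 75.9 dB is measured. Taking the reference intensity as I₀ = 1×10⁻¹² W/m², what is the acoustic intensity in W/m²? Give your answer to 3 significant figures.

I = I₀·10^(L/10) = 10⁻¹² × 10^(75.9/10) = 10^(-4.410).

3.89e-05 W/m²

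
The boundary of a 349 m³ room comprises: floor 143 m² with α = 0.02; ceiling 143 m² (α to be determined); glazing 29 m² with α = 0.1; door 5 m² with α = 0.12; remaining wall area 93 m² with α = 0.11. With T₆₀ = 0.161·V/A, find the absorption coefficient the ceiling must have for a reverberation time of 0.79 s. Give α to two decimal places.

0.38

From T₆₀ = 0.161·V/A, the target T₆₀ = 0.79 s needs A = 0.161·349/0.79 = 71.13 m².
Absorption from the other surfaces = 143·0.02 + 29·0.1 + 5·0.12 + 93·0.11 = 16.59 m², so the ceiling must supply 54.54 m² over 143 m².
α = 54.54/143 = 0.381.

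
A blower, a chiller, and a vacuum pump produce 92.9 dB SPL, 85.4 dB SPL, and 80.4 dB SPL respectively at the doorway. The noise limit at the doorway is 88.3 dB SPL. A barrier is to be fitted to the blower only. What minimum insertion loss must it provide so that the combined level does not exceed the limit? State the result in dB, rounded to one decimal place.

Fixed contribution from the other sources: Σ 10^(L/10) = 10^(85.4/10) + 10^(80.4/10) = 4.564e+08 (86.59 dB SPL).
To meet 88.3 dB SPL overall, the treated blower may contribute at most 10^(88.3/10) − 4.564e+08 = 2.197e+08, i.e. 83.42 dB SPL.
Required insertion loss = 92.9 − 83.42 = 9.48 dB.

9.5 dB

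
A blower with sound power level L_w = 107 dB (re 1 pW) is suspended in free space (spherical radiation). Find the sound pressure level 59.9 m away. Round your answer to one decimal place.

L_p = L_w − 10·log₁₀(4π·r²) with r = 59.9 m.
4π·r² = 4.509e+04 m², 10·log₁₀ of that is 46.541 dB.
L_p = 107 − 46.541 = 60.46 dB.

60.5 dB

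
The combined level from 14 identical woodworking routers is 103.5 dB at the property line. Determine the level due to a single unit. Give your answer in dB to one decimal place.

92.0 dB

For N identical incoherent sources L_total = L₁ + 10·log₁₀ N, so L₁ = 103.5 − 10·log₁₀(14) = 103.5 − 11.461.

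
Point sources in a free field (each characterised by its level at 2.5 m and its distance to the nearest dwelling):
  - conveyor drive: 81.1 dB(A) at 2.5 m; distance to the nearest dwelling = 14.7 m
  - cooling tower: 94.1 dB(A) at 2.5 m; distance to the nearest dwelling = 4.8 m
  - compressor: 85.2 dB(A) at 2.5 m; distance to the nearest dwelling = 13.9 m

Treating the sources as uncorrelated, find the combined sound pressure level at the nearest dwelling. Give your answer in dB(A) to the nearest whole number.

89 dB(A)

First find each source's level at the receiver (point-source: −20·log₁₀(r/r_ref)), then combine on an intensity basis.
conveyor drive: 81.1 − 20·log₁₀(14.7/2.5) = 81.1 − 15.39 = 65.71 dB(A).
cooling tower: 94.1 − 20·log₁₀(4.8/2.5) = 94.1 − 5.67 = 88.43 dB(A).
compressor: 85.2 − 20·log₁₀(13.9/2.5) = 85.2 − 14.90 = 70.30 dB(A).
Σ 10^(L/10) = 7.117e+08 → L_total = 10·log₁₀(7.117e+08) = 88.52 dB(A).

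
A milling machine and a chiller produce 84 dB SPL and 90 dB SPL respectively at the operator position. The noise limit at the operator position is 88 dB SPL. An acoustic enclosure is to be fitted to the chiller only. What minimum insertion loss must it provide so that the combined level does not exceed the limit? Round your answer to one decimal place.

The untreated sources together contribute 10^(84/10) = 2.512e+08, i.e. 84.00 dB SPL.
To meet 88 dB SPL overall, the treated chiller may contribute at most 10^(88/10) − 2.512e+08 = 3.798e+08, i.e. 85.80 dB SPL.
So the chiller must be reduced from 90 to 85.80 dB SPL: IL = 4.20 dB.

4.2 dB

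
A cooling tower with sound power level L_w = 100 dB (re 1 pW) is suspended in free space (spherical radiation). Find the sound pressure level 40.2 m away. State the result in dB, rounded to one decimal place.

56.9 dB

Free-field spherical radiation: L_p = L_w − 10·log₁₀(4π·r²), r = 40.2 m.
4π·r² = 2.031e+04 m², 10·log₁₀ of that is 43.077 dB.
L_p = 100 − 43.077 = 56.92 dB.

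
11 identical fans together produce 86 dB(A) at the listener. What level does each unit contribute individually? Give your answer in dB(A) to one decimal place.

75.6 dB(A)

Dividing the total intensity by 11 lowers the level by 10·log₁₀ 11 = 10.414 dB: L₁ = 86 − 10.414.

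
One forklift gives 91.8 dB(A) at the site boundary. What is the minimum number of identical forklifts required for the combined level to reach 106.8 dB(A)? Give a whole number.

32

The shortfall is 106.8 − 91.8 = 15.0 dB, and N units add 10·log₁₀ N, so need 10·log₁₀ N ≥ 15.0.
N ≥ 10^(15.0/10) = 31.623, so N = 32.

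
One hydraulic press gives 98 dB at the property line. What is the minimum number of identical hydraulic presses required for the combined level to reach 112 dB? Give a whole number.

26

Need L₁ + 10·log₁₀ N ≥ 112, i.e. log₁₀ N ≥ 1.40.
N ≥ 10^(14.0/10) = 25.119, so N = 26.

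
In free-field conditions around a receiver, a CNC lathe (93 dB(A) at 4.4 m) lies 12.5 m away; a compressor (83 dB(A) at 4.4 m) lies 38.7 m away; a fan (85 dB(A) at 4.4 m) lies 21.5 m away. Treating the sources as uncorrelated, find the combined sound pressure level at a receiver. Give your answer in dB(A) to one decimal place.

84.2 dB(A)

Apply inverse-square spreading to bring every level to the receiver, then sum 10^(L/10).
CNC lathe: 93 − 20·log₁₀(12.5/4.4) = 93 − 9.07 = 83.93 dB(A).
compressor: 83 − 20·log₁₀(38.7/4.4) = 83 − 18.89 = 64.11 dB(A).
fan: 85 − 20·log₁₀(21.5/4.4) = 85 − 13.78 = 71.22 dB(A).
Σ 10^(L/10) = 2.630e+08 → L_total = 10·log₁₀(2.630e+08) = 84.20 dB(A).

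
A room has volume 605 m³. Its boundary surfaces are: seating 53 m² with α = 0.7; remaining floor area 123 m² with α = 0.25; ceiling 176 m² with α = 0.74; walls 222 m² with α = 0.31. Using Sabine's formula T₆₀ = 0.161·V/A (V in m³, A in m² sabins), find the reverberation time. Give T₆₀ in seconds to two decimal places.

0.36 s

A = Σ Sᵢαᵢ = 53·0.7 + 123·0.25 + 176·0.74 + 222·0.31 = 266.91 m².
T₆₀ = 0.161 × 605 / 266.91 = 0.365 s.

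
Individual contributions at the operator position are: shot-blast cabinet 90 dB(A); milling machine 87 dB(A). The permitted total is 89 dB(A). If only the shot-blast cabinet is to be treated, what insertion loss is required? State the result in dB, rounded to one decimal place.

The untreated sources together contribute 10^(87/10) = 5.012e+08, i.e. 87.00 dB(A).
The limit corresponds to 10^(89/10) = 7.943e+08; subtracting the fixed part leaves 2.931e+08 for the shot-blast cabinet, i.e. 84.67 dB(A).
Required insertion loss = 90 − 84.67 = 5.33 dB.

5.3 dB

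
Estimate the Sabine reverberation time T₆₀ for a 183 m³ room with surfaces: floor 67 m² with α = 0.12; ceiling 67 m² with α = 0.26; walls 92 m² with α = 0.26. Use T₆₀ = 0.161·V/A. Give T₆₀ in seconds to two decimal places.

Summing Sᵢαᵢ: 67·0.12 + 67·0.26 + 92·0.26 = 49.38 m².
T₆₀ = 0.161 × 183 / 49.38 = 0.597 s.

0.60 s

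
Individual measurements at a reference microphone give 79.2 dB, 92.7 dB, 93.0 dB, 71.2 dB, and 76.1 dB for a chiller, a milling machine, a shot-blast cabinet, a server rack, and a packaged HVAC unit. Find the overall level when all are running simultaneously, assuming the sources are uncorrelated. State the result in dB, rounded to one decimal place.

96.0 dB

Incoherent sources combine by intensity addition: L_total = 10·log₁₀(Σ 10^(L_i/10)).
Σ 10^(L/10) = 10^(79.2/10) + 10^(92.7/10) + 10^(93.0/10) + 10^(71.2/10) + 10^(76.1/10) = 3.994e+09.
L_total = 10·log₁₀(3.994e+09) = 96.01 dB.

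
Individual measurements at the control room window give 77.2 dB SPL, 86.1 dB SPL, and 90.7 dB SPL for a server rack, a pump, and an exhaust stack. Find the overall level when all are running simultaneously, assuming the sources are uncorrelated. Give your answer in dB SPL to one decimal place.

Incoherent sources combine by intensity addition: L_total = 10·log₁₀(Σ 10^(L_i/10)).
Σ 10^(L/10) = 10^(77.2/10) + 10^(86.1/10) + 10^(90.7/10) = 1.635e+09.
L_total = 10·log₁₀(1.635e+09) = 92.13 dB SPL.

92.1 dB SPL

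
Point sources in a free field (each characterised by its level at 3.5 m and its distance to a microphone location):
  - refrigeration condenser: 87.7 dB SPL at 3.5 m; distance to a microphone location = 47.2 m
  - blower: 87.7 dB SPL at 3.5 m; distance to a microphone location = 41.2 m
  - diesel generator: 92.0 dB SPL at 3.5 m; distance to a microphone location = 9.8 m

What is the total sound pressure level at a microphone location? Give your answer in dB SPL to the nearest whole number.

83 dB SPL

First find each source's level at the receiver (point-source: −20·log₁₀(r/r_ref)), then combine on an intensity basis.
refrigeration condenser: 87.7 − 20·log₁₀(47.2/3.5) = 87.7 − 22.60 = 65.10 dB SPL.
blower: 87.7 − 20·log₁₀(41.2/3.5) = 87.7 − 21.42 = 66.28 dB SPL.
diesel generator: 92.0 − 20·log₁₀(9.8/3.5) = 92.0 − 8.94 = 83.06 dB SPL.
Σ 10^(L/10) = 2.096e+08 → L_total = 10·log₁₀(2.096e+08) = 83.21 dB SPL.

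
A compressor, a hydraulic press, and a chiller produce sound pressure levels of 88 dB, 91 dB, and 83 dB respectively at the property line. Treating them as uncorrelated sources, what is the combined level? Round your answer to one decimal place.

For uncorrelated sources the intensities add, so convert each level to linear form, sum, and take 10·log₁₀ of the total.
Σ 10^(L/10) = 10^(88/10) + 10^(91/10) + 10^(83/10) = 2.089e+09.
L_total = 10·log₁₀(2.089e+09) = 93.20 dB.

93.2 dB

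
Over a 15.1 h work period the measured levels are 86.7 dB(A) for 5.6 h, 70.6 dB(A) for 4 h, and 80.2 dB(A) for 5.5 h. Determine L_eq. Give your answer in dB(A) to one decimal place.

L_eq = 10·log₁₀[(1/T)·Σ tᵢ·10^(Lᵢ/10)] with T = 15.1 h.
Σ tᵢ·10^(Lᵢ/10) = 5.6·10^(86.7/10) + 4·10^(70.6/10) + 5.5·10^(80.2/10) = 3.241e+09.
L_eq = 10·log₁₀(3.241e+09/15.1) = 83.32 dB(A).

83.3 dB(A)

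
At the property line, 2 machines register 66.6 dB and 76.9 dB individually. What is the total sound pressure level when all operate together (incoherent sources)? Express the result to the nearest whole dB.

Incoherent sources combine by intensity addition: L_total = 10·log₁₀(Σ 10^(L_i/10)).
Σ 10^(L/10) = 10^(66.6/10) + 10^(76.9/10) = 5.355e+07.
L_total = 10·log₁₀(5.355e+07) = 77.29 dB.

77 dB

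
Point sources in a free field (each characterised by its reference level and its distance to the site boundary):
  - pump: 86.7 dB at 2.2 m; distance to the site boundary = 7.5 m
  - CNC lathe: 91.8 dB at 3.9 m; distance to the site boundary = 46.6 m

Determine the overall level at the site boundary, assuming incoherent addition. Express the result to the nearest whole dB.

Apply inverse-square spreading to bring every level to the receiver, then sum 10^(L/10).
pump: 86.7 − 20·log₁₀(7.5/2.2) = 86.7 − 10.65 = 76.05 dB.
CNC lathe: 91.8 − 20·log₁₀(46.6/3.9) = 91.8 − 21.55 = 70.25 dB.
Σ 10^(L/10) = 5.085e+07 → L_total = 10·log₁₀(5.085e+07) = 77.06 dB.

77 dB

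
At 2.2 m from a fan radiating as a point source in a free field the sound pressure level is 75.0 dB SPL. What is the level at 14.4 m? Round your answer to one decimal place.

Point-source attenuation: ΔL = 20·log₁₀(r₂/r₁) = 20·log₁₀(14.4/2.2) = 16.319 dB.
L₂ = 75.0 − 20·log₁₀(14.4/2.2) = 75.0 − 16.319 = 58.68 dB SPL.

58.7 dB SPL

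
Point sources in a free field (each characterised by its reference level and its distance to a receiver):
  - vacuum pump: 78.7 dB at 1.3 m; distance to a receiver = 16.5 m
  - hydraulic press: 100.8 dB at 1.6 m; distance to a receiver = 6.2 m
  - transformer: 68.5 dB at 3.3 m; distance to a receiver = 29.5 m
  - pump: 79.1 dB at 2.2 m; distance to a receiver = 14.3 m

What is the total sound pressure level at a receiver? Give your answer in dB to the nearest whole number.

First find each source's level at the receiver (point-source: −20·log₁₀(r/r_ref)), then combine on an intensity basis.
vacuum pump: 78.7 − 20·log₁₀(16.5/1.3) = 78.7 − 22.07 = 56.63 dB.
hydraulic press: 100.8 − 20·log₁₀(6.2/1.6) = 100.8 − 11.77 = 89.03 dB.
transformer: 68.5 − 20·log₁₀(29.5/3.3) = 68.5 − 19.03 = 49.47 dB.
pump: 79.1 − 20·log₁₀(14.3/2.2) = 79.1 − 16.26 = 62.84 dB.
Σ 10^(L/10) = 8.031e+08 → L_total = 10·log₁₀(8.031e+08) = 89.05 dB.

89 dB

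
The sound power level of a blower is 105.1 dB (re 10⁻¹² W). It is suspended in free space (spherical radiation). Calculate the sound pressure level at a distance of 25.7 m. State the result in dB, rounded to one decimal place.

L_p = L_w − 10·log₁₀(4π·r²) with r = 25.7 m.
4π·r² = 8300 m², 10·log₁₀ of that is 39.191 dB.
L_p = 105.1 − 39.191 = 65.91 dB.

65.9 dB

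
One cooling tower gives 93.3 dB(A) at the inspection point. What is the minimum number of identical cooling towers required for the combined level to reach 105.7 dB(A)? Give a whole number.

18

Need L₁ + 10·log₁₀ N ≥ 105.7, i.e. log₁₀ N ≥ 1.24.
N ≥ 10^(12.4/10) = 17.378, so N = 18.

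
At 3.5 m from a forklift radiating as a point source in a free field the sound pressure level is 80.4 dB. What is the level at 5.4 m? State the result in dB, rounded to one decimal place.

76.6 dB

Spherical spreading from a point source gives a 20·log₁₀(r₂/r₁) drop.
L₂ = 80.4 − 20·log₁₀(5.4/3.5) = 80.4 − 3.767 = 76.63 dB.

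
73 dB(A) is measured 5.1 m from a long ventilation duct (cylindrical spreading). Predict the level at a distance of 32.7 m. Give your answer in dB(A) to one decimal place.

Cylindrical spreading from a line source gives a 10·log₁₀(r₂/r₁) drop.
L₂ = 73 − 10·log₁₀(32.7/5.1) = 73 − 8.070 = 64.93 dB(A).

64.9 dB(A)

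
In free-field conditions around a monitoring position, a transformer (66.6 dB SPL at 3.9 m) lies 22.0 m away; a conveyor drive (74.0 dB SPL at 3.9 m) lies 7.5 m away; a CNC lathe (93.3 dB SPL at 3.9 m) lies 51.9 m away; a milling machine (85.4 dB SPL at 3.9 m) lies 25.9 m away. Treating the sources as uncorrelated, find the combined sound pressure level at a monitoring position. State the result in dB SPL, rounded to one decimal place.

74.3 dB SPL

Propagate each source to the receiver with L = L_ref − 20·log₁₀(r/r_ref), then add intensities.
transformer: 66.6 − 20·log₁₀(22.0/3.9) = 66.6 − 15.03 = 51.57 dB SPL.
conveyor drive: 74.0 − 20·log₁₀(7.5/3.9) = 74.0 − 5.68 = 68.32 dB SPL.
CNC lathe: 93.3 − 20·log₁₀(51.9/3.9) = 93.3 − 22.48 = 70.82 dB SPL.
milling machine: 85.4 − 20·log₁₀(25.9/3.9) = 85.4 − 16.44 = 68.96 dB SPL.
Σ 10^(L/10) = 2.687e+07 → L_total = 10·log₁₀(2.687e+07) = 74.29 dB SPL.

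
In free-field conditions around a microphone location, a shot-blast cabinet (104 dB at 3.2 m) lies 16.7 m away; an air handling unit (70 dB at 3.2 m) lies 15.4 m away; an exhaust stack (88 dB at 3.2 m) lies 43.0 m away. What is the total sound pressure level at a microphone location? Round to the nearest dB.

90 dB

Propagate each source to the receiver with L = L_ref − 20·log₁₀(r/r_ref), then add intensities.
shot-blast cabinet: 104 − 20·log₁₀(16.7/3.2) = 104 − 14.35 = 89.65 dB.
air handling unit: 70 − 20·log₁₀(15.4/3.2) = 70 − 13.65 = 56.35 dB.
exhaust stack: 88 − 20·log₁₀(43.0/3.2) = 88 − 22.57 = 65.43 dB.
Σ 10^(L/10) = 9.262e+08 → L_total = 10·log₁₀(9.262e+08) = 89.67 dB.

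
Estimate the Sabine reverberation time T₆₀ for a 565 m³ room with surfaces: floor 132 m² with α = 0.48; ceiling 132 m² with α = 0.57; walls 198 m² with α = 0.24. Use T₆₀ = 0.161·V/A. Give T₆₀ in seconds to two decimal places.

Total absorption A = 132·0.48 + 132·0.57 + 198·0.24 = 186.12 m² sabins.
T₆₀ = 0.161·V/A = 0.161·565/186.12 = 0.489 s.

0.49 s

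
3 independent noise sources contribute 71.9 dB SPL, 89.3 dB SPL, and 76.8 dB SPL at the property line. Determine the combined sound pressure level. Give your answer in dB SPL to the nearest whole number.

90 dB SPL

Incoherent sources combine by intensity addition: L_total = 10·log₁₀(Σ 10^(L_i/10)).
Σ 10^(L/10) = 10^(71.9/10) + 10^(89.3/10) + 10^(76.8/10) = 9.145e+08.
L_total = 10·log₁₀(9.145e+08) = 89.61 dB SPL.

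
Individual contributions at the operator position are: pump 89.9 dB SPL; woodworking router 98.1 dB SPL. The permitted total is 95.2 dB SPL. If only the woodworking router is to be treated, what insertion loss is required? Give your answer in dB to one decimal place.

4.4 dB

Fixed contribution from the other source: Σ 10^(L/10) = 10^(89.9/10) = 9.772e+08 (89.90 dB SPL).
To meet 95.2 dB SPL overall, the treated woodworking router may contribute at most 10^(95.2/10) − 9.772e+08 = 2.334e+09, i.e. 93.68 dB SPL.
Required insertion loss = 98.1 − 93.68 = 4.42 dB.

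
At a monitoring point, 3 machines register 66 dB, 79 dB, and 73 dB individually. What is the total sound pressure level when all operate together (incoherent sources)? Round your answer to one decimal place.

Incoherent sources combine by intensity addition: L_total = 10·log₁₀(Σ 10^(L_i/10)).
Σ 10^(L/10) = 10^(66/10) + 10^(79/10) + 10^(73/10) = 1.034e+08.
L_total = 10·log₁₀(1.034e+08) = 80.14 dB.

80.1 dB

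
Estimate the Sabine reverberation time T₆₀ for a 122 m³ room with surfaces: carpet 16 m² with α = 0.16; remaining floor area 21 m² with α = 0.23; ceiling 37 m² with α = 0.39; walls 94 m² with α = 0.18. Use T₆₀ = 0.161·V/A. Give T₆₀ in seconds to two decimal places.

0.51 s

Total absorption A = 16·0.16 + 21·0.23 + 37·0.39 + 94·0.18 = 38.74 m² sabins.
T₆₀ = 0.161 × 122 / 38.74 = 0.507 s.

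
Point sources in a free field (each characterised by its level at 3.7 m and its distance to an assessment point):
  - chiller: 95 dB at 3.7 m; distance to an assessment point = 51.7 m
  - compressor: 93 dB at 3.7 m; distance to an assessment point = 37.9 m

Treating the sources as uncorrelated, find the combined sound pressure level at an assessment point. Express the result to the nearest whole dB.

75 dB

Apply inverse-square spreading to bring every level to the receiver, then sum 10^(L/10).
chiller: 95 − 20·log₁₀(51.7/3.7) = 95 − 22.91 = 72.09 dB.
compressor: 93 − 20·log₁₀(37.9/3.7) = 93 − 20.21 = 72.79 dB.
Σ 10^(L/10) = 3.521e+07 → L_total = 10·log₁₀(3.521e+07) = 75.47 dB.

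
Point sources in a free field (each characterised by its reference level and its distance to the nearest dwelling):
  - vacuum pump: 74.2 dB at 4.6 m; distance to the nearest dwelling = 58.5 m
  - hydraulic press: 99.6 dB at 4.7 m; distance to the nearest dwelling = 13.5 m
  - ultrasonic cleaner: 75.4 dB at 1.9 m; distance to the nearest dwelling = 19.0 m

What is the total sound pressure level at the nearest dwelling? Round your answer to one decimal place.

Propagate each source to the receiver with L = L_ref − 20·log₁₀(r/r_ref), then add intensities.
vacuum pump: 74.2 − 20·log₁₀(58.5/4.6) = 74.2 − 22.09 = 52.11 dB.
hydraulic press: 99.6 − 20·log₁₀(13.5/4.7) = 99.6 − 9.16 = 90.44 dB.
ultrasonic cleaner: 75.4 − 20·log₁₀(19.0/1.9) = 75.4 − 20.00 = 55.40 dB.
Σ 10^(L/10) = 1.106e+09 → L_total = 10·log₁₀(1.106e+09) = 90.44 dB.

90.4 dB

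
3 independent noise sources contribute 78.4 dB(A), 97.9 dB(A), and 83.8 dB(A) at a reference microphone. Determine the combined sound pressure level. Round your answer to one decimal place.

For uncorrelated sources the intensities add, so convert each level to linear form, sum, and take 10·log₁₀ of the total.
Σ 10^(L/10) = 10^(78.4/10) + 10^(97.9/10) + 10^(83.8/10) = 6.475e+09.
L_total = 10·log₁₀(6.475e+09) = 98.11 dB(A).

98.1 dB(A)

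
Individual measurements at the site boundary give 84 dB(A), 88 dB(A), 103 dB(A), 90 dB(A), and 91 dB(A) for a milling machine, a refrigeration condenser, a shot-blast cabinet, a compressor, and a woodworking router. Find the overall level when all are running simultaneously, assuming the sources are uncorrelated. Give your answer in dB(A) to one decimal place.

Incoherent sources combine by intensity addition: L_total = 10·log₁₀(Σ 10^(L_i/10)).
Σ 10^(L/10) = 10^(84/10) + 10^(88/10) + 10^(103/10) + 10^(90/10) + 10^(91/10) = 2.309e+10.
L_total = 10·log₁₀(2.309e+10) = 103.63 dB(A).

103.6 dB(A)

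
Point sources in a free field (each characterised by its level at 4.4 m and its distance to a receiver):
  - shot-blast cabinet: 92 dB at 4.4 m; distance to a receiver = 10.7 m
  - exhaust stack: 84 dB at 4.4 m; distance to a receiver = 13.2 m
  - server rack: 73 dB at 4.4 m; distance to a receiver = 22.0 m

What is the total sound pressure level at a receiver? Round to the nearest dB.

Apply inverse-square spreading to bring every level to the receiver, then sum 10^(L/10).
shot-blast cabinet: 92 − 20·log₁₀(10.7/4.4) = 92 − 7.72 = 84.28 dB.
exhaust stack: 84 − 20·log₁₀(13.2/4.4) = 84 − 9.54 = 74.46 dB.
server rack: 73 − 20·log₁₀(22.0/4.4) = 73 − 13.98 = 59.02 dB.
Σ 10^(L/10) = 2.967e+08 → L_total = 10·log₁₀(2.967e+08) = 84.72 dB.

85 dB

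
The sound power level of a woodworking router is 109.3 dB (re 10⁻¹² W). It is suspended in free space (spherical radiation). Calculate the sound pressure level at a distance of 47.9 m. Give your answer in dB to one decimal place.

L_p = L_w − 10·log₁₀(4π·r²) with r = 47.9 m.
4π·r² = 2.883e+04 m², 10·log₁₀ of that is 44.599 dB.
L_p = 109.3 − 44.599 = 64.70 dB.

64.7 dB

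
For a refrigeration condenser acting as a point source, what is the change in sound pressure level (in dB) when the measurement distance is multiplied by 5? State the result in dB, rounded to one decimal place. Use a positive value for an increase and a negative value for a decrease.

-14.0 dB

A point source loses 6 dB per doubling of distance; generally ΔL = −20·log₁₀(r₂/r₁).
ΔL = −20·log₁₀(5) = -13.98 dB.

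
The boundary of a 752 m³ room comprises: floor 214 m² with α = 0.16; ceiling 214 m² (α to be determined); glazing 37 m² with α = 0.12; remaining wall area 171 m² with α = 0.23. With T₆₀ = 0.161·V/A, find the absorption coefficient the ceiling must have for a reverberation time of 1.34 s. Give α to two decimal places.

0.06

A = 0.161·V/T₆₀ = 0.161·752/1.34 = 90.35 m² sabins.
Absorption from the other surfaces = 214·0.16 + 37·0.12 + 171·0.23 = 78.01 m², so the ceiling must supply 12.34 m² over 214 m².
α = 12.34/214 = 0.058.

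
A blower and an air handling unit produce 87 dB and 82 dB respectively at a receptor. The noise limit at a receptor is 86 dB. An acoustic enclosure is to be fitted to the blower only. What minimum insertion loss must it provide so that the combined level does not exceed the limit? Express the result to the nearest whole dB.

The untreated sources together contribute 10^(82/10) = 1.585e+08, i.e. 82.00 dB.
The limit corresponds to 10^(86/10) = 3.981e+08; subtracting the fixed part leaves 2.396e+08 for the blower, i.e. 83.80 dB.
Required insertion loss = 87 − 83.80 = 3.20 dB.

3 dB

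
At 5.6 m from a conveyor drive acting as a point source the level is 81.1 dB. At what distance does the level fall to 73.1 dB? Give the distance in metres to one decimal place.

14.1 m

Point-source spreading drops the level by 20·log₁₀(r₂/r₁); inverting, r₂/r₁ = 10^(ΔL/20).
r₂ = 5.6·10^((81.1−73.1)/20) = 5.6·10^(8.0/20) = 14.07 m.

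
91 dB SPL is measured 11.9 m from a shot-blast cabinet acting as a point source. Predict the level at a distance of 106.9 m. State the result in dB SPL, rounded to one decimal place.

71.9 dB SPL

Spherical spreading from a point source gives a 20·log₁₀(r₂/r₁) drop.
L₂ = 91 − 20·log₁₀(106.9/11.9) = 91 − 19.069 = 71.93 dB SPL.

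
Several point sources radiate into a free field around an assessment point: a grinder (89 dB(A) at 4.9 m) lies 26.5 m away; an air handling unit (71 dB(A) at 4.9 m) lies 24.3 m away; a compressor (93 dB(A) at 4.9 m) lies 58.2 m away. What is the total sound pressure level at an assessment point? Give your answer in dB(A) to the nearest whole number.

Propagate each source to the receiver with L = L_ref − 20·log₁₀(r/r_ref), then add intensities.
grinder: 89 − 20·log₁₀(26.5/4.9) = 89 − 14.66 = 74.34 dB(A).
air handling unit: 71 − 20·log₁₀(24.3/4.9) = 71 − 13.91 = 57.09 dB(A).
compressor: 93 − 20·log₁₀(58.2/4.9) = 93 − 21.49 = 71.51 dB(A).
Σ 10^(L/10) = 4.181e+07 → L_total = 10·log₁₀(4.181e+07) = 76.21 dB(A).

76 dB(A)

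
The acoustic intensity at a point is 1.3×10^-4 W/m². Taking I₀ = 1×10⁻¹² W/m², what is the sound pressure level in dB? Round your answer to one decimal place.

Dividing by I₀ shifts the exponent by 12: I/I₀ = 1.3×10^8.
L = 10·(0.1139 + 8) = 81.14 dB.

81.1 dB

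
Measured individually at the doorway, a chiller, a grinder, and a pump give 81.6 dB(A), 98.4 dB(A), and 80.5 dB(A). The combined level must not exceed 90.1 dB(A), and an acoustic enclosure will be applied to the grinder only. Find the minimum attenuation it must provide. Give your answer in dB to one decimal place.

9.6 dB

The untreated sources together contribute 10^(81.6/10) + 10^(80.5/10) = 2.567e+08, i.e. 84.10 dB(A).
To meet 90.1 dB(A) overall, the treated grinder may contribute at most 10^(90.1/10) − 2.567e+08 = 7.665e+08, i.e. 88.85 dB(A).
Required insertion loss = 98.4 − 88.85 = 9.55 dB.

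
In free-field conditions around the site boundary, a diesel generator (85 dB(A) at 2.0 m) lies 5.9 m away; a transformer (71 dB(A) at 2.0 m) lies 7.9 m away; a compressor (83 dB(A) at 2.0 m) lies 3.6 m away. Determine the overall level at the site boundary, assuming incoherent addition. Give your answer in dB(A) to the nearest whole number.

Apply inverse-square spreading to bring every level to the receiver, then sum 10^(L/10).
diesel generator: 85 − 20·log₁₀(5.9/2.0) = 85 − 9.40 = 75.60 dB(A).
transformer: 71 − 20·log₁₀(7.9/2.0) = 71 − 11.93 = 59.07 dB(A).
compressor: 83 − 20·log₁₀(3.6/2.0) = 83 − 5.11 = 77.89 dB(A).
Σ 10^(L/10) = 9.873e+07 → L_total = 10·log₁₀(9.873e+07) = 79.94 dB(A).

80 dB(A)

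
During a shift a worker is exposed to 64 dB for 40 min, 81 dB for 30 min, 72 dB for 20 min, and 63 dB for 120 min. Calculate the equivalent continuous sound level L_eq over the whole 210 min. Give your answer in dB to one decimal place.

Weight each interval's intensity by its duration and average over T = 210 min:
Σ tᵢ·10^(Lᵢ/10) = 40·10^(64/10) + 30·10^(81/10) + 20·10^(72/10) + 120·10^(63/10) = 4.434e+09.
L_eq = 10·log₁₀(4.434e+09/210) = 73.25 dB.

73.2 dB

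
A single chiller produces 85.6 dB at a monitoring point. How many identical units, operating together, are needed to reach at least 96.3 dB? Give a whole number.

Need L₁ + 10·log₁₀ N ≥ 96.3, i.e. log₁₀ N ≥ 1.07.
N ≥ 10^(10.7/10) = 11.749, so N = 12.

12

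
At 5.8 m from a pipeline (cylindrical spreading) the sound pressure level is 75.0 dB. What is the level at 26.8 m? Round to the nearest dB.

Cylindrical spreading from a line source gives a 10·log₁₀(r₂/r₁) drop.
L₂ = 75.0 − 10·log₁₀(26.8/5.8) = 75.0 − 6.647 = 68.35 dB.

68 dB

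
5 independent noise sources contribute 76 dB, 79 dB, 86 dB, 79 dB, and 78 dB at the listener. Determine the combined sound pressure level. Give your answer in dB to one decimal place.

For uncorrelated sources the intensities add, so convert each level to linear form, sum, and take 10·log₁₀ of the total.
Σ 10^(L/10) = 10^(76/10) + 10^(79/10) + 10^(86/10) + 10^(79/10) + 10^(78/10) = 6.599e+08.
L_total = 10·log₁₀(6.599e+08) = 88.19 dB.

88.2 dB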